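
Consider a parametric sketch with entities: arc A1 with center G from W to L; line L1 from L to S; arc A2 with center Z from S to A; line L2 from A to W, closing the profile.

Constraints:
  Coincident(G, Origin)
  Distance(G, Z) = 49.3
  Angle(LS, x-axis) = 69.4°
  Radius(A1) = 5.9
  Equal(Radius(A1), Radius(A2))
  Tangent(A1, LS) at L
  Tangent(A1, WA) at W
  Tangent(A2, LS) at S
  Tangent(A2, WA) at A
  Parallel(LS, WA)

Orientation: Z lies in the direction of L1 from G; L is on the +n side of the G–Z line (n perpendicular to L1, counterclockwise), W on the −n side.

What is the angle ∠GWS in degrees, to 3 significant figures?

76.5°

The slot axis is L1's direction at 69.4°, so u = (cos 69.4°, sin 69.4°) = (0.352, 0.936) and n = (−sin 69.4°, cos 69.4°) = (-0.936, 0.352). G is at the origin and Z lies 49.3 along u from G, so Z = 49.3·u = (17.3, 46.1). Tangency of A1 to both parallel lines with radius 5.9 puts L and W at G ± 5.9·n: L = (-5.52, 2.08), W = (5.52, -2.08). Equal radii place S and A the same way about Z: S = Z + 5.9·n = (11.8, 48.2), A = Z − 5.9·n = (22.9, 44.1). Then cos ∠GWS = WG·WS / (|WG||WS|), giving 76.5°.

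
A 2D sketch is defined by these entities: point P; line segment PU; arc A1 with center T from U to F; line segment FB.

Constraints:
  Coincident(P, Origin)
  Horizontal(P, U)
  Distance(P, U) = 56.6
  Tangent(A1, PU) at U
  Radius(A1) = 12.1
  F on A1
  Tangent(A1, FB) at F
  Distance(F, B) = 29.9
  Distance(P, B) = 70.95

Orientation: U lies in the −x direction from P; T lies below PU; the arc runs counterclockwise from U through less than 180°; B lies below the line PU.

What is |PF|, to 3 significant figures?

69.8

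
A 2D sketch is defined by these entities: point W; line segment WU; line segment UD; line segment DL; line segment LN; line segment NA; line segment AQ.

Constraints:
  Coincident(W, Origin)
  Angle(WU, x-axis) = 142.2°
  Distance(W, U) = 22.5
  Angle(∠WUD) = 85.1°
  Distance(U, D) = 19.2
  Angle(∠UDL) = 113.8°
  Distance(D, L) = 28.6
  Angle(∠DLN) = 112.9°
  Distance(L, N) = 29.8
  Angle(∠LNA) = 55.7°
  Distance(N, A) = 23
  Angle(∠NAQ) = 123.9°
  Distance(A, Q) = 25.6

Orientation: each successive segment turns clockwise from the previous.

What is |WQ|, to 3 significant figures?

26.2

∠LNA = 55.7° gives NA at 150° from the x-axis; with |NA| = 23.0, A = (4.52, 0.513). ∠NAQ = 123.9° gives AQ at 93.6° from the x-axis; with |AQ| = 25.6, Q = (2.91, 26.1). Then |WQ| = |Q − W| = 26.2.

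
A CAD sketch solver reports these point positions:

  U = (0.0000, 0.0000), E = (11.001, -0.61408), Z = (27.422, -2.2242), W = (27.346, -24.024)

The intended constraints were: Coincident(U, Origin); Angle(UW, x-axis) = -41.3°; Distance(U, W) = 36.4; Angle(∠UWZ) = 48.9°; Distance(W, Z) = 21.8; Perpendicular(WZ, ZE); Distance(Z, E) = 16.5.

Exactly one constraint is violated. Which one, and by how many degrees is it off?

Perpendicular(WZ, ZE) — off by 5.40°.

U = (0.00, 0.00) ✓; UW at -41.30° ✓; |UW| = 36.40 ✓; ∠UWZ = 48.90° ✓; |WZ| = 21.80 ✓; ∠(WZ, ZE) = 84.60° ✗; |ZE| = 16.50 ✓.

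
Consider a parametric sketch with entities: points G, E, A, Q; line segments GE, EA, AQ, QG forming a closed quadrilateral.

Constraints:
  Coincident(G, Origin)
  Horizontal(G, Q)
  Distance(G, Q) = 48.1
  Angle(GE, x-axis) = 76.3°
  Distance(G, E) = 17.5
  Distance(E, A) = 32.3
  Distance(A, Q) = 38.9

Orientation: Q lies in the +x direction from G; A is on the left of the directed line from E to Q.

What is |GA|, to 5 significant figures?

46.714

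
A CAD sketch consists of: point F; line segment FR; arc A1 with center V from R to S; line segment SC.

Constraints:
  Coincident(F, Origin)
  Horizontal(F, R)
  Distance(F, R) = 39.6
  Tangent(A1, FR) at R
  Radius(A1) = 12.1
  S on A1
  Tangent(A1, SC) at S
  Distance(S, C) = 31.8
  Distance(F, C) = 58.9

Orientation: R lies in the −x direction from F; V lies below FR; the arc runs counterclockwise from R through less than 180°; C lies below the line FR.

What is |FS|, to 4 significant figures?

53.40

Checks: F = (0.00, 0.00) ✓; |VS| = 12.10 ✓; ∠(VS, SC) = 90.00° ✓; |SC| = 31.80 ✓; |FC| = 58.90 ✓.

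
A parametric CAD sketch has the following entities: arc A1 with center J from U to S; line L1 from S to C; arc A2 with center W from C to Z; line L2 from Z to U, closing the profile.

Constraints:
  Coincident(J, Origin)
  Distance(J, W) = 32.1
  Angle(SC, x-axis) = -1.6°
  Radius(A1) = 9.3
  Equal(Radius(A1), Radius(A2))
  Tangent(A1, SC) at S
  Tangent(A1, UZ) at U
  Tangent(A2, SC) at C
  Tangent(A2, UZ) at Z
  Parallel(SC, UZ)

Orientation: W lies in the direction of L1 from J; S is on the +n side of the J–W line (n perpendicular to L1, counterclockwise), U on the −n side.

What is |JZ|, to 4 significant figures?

33.42

The slot axis is L1's direction at -1.6°, so u = (cos -1.6°, sin -1.6°) = (0.9996, -0.02792) and n = (−sin -1.6°, cos -1.6°) = (0.02792, 0.9996). J is at the origin and W lies 32.1 along u from J, so W = 32.1·u = (32.09, -0.8963). Tangency of A1 to both parallel lines with radius 9.3 puts S and U at J ± 9.3·n: S = (0.2597, 9.296), U = (-0.2597, -9.296). Equal radii place C and Z the same way about W: C = W + 9.3·n = (32.35, 8.400), Z = W − 9.3·n = (31.83, -10.19). Then |JZ| = |Z − J| = 33.42.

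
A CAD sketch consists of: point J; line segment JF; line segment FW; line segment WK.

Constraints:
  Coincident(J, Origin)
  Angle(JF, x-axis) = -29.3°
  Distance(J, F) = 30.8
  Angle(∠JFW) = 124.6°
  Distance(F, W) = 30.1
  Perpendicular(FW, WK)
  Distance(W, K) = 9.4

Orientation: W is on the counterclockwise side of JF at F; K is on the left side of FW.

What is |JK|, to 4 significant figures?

50.19

∠JFW = 124.6°, so FW runs at -29.3° + (180° − 124.6°) = 26.10° from the x-axis; with |FW| = 30.1, W = F + 30.1·(cos 26.10°, sin 26.10°) = (53.89, -1.831). The perpendicularity gives WK at right angles to FW; with |WK| = 9.4 on the left of FW, K = W + 9.4·(-0.4399, 0.8980) = (49.75, 6.611). Then |JK| = |K − J| = 50.19.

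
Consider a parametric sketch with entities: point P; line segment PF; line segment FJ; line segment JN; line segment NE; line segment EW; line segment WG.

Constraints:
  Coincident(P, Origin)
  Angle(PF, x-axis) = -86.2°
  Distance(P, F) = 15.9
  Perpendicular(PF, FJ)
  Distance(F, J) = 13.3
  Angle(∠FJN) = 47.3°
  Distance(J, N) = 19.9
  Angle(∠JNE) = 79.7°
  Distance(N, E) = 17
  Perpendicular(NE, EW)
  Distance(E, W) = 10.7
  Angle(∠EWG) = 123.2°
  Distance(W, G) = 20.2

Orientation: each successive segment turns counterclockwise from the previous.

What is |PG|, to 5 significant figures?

22.406

P is at the origin; PF runs at -86.2° with length 15.9, so F = (1.0538, -15.865). PF is perpendicular to FJ, so FJ runs at 3.8000°; with |FJ| = 13.3, J = (14.325, -14.984). ∠FJN = 47.3° gives JN at 136.50° from the x-axis; with |JN| = 19.9, N = (-0.11044, -1.2853). ∠JNE = 79.7° gives NE at -123.20° from the x-axis; with |NE| = 17.0, E = (-9.4190, -15.510). The perpendicularity gives EW at right angles to NE, so EW runs at -33.200°; with |EW| = 10.7, W = (-0.46563, -21.369). ∠EWG = 123.2° gives WG at 23.600° from the x-axis; with |WG| = 20.2, G = (18.045, -13.282). Then |PG| = |G − P| = 22.406.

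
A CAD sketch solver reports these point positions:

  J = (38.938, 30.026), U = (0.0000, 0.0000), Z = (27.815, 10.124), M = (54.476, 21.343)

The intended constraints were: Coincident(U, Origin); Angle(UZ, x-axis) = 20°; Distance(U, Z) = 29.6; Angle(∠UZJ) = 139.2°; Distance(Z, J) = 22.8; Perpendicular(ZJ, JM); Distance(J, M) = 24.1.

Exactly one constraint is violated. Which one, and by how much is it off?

Distance(J, M) = 24.1 — off by 6.30.

U = (0.00, 0.00) ✓; UZ at 20.00° ✓; |UZ| = 29.60 ✓; ∠UZJ = 139.2° ✓; |ZJ| = 22.80 ✓; ∠(ZJ, JM) = 90.00° ✓; |JM| = 17.80 ✗.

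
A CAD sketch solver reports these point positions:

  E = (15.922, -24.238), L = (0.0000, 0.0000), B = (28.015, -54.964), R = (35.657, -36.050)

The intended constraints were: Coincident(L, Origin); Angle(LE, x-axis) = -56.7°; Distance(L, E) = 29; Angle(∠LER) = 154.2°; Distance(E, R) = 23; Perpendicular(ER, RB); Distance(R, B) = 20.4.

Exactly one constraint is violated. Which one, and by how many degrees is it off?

Perpendicular(ER, RB) — off by 8.90°.

L = (0.00, 0.00) ✓; LE at -56.70° ✓; |LE| = 29.00 ✓; ∠LER = 154.2° ✓; |ER| = 23.00 ✓; ∠(ER, RB) = 81.10° ✗; |RB| = 20.40 ✓.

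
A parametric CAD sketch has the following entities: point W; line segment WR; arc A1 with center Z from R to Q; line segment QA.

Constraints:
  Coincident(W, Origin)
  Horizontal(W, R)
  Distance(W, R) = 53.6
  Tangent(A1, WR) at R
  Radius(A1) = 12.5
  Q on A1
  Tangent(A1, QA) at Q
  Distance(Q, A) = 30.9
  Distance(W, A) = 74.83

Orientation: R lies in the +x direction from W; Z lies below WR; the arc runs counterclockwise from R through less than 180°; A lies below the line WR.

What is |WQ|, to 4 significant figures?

47.12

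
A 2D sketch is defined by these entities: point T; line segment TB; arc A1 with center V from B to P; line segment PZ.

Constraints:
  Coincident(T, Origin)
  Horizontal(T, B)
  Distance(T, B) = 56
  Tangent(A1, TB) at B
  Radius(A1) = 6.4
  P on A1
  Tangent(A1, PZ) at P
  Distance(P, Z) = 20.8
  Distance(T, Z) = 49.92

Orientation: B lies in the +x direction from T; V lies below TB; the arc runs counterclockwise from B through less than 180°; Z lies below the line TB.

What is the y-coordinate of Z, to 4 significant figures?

-24.29

Checks: |VP| = 6.400 ✓; ∠(VP, PZ) = 90.00° ✓; |PZ| = 20.80 ✓; |TZ| = 49.92 ✓.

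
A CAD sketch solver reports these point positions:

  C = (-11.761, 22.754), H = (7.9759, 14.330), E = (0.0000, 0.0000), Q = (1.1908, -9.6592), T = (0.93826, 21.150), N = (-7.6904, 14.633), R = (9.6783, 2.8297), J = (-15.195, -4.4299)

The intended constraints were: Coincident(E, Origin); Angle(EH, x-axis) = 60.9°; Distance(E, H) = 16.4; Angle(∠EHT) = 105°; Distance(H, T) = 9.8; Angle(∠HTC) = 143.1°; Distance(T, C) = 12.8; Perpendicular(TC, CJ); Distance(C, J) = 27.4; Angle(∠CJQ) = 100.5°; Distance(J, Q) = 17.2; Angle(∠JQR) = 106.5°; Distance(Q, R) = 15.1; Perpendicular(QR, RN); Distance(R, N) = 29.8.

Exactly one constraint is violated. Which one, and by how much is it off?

Distance(R, N) = 29.8 — off by 8.80.

E = (0.00, 0.00) ✓; EH at 60.90° ✓; |EH| = 16.40 ✓; ∠EHT = 105.0° ✓; |HT| = 9.800 ✓; ∠HTC = 143.1° ✓; |TC| = 12.80 ✓; ∠(TC, CJ) = 90.00° ✓; |CJ| = 27.40 ✓; ∠CJQ = 100.5° ✓; |JQ| = 17.20 ✓; ∠JQR = 106.5° ✓; |QR| = 15.10 ✓; ∠(QR, RN) = 90.00° ✓; |RN| = 21.00 ✗.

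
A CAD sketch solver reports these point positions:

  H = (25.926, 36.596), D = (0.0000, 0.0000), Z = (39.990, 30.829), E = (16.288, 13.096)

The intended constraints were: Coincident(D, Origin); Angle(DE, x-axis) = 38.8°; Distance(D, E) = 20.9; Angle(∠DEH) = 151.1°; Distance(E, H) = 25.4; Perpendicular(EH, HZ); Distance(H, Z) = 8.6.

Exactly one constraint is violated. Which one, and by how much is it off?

Distance(H, Z) = 8.6 — off by 6.60.

D = (0.00, 0.00) ✓; DE at 38.80° ✓; |DE| = 20.90 ✓; ∠DEH = 151.1° ✓; |EH| = 25.40 ✓; ∠(EH, HZ) = 90.00° ✓; |HZ| = 15.20 ✗.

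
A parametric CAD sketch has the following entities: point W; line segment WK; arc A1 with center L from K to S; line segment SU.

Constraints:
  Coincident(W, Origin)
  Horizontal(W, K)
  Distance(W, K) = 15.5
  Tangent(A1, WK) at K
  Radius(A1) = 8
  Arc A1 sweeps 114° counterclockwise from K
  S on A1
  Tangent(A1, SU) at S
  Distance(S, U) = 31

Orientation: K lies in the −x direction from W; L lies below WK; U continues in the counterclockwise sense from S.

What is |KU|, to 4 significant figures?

39.93

On A1, K sits at bearing 90° from L; a 114° counterclockwise sweep puts S at bearing 204°, so S = L + 8.0·(cos 204°, sin 204°) = (-22.81, -11.25). Since A1 is tangent to SU there, LS ⟂ SU, so SU runs along (−sin 204°, cos 204°); with |SU| = 31.0, U = (-10.20, -39.57). Then |KU| = |U − K| = 39.93.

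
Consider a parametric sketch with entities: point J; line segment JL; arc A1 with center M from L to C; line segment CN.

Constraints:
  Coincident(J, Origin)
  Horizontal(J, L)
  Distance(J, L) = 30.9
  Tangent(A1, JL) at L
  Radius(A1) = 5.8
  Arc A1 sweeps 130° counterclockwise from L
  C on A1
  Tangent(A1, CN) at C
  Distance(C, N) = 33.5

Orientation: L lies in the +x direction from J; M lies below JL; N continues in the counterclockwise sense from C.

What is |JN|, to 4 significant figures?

59.51

On A1, L sits at bearing 90° from M; a 130° counterclockwise sweep puts C at bearing 220°, so C = M + 5.8·(cos 220°, sin 220°) = (26.46, -9.528). Tangency of A1 to CN means the radius MC is perpendicular to CN, so CN runs along (−sin 220°, cos 220°); with |CN| = 33.5, N = (47.99, -35.19). Then |JN| = |N − J| = 59.51.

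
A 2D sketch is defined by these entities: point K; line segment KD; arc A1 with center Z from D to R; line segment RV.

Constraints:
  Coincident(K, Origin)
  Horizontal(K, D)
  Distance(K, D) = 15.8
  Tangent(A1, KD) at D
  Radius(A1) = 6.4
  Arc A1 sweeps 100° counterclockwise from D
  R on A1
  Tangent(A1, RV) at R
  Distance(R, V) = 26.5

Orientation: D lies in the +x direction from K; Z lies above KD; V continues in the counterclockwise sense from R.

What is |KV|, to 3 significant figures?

37.9

On A1, D sits at bearing -90° from Z; a 100° counterclockwise sweep puts R at bearing 10°, so R = Z + 6.4·(cos 10°, sin 10°) = (22.1, 7.51). A1 meets RV tangentially, so ZR is at right angles to RV, so RV runs along (−sin 10°, cos 10°); with |RV| = 26.5, V = (17.5, 33.6). Then |KV| = |V − K| = 37.9.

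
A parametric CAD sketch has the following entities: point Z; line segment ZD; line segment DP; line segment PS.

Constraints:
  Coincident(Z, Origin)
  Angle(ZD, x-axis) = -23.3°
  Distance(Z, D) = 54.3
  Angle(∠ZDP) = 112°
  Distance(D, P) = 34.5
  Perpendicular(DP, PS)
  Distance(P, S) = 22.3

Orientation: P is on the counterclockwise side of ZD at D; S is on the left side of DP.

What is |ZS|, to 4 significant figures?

61.60

Z is at the origin; ZD runs at -23.3° with length 54.3, so D = 54.3·(cos -23.3°, sin -23.3°) = (49.87, -21.48). ∠ZDP = 112.0°, so DP runs at -23.3° + (180° − 112.0°) = 44.70° from the x-axis; with |DP| = 34.5, P = D + 34.5·(cos 44.70°, sin 44.70°) = (74.39, 2.789). DP is perpendicular to PS; with |PS| = 22.3 on the left of DP, S = P + 22.3·(-0.7034, 0.7108) = (58.71, 18.64). Then |ZS| = |S − Z| = 61.60.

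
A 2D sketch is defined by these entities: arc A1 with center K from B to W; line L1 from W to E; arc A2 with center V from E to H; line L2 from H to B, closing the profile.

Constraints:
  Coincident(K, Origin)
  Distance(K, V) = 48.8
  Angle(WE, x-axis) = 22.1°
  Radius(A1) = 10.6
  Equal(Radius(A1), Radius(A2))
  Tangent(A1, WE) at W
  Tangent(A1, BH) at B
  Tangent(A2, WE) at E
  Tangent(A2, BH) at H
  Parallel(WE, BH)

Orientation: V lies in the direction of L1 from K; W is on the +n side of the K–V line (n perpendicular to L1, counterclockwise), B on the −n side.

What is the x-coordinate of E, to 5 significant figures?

41.227

The slot axis is L1's direction at 22.1°, so u = (cos 22.1°, sin 22.1°) = (0.92653, 0.37622) and n = (−sin 22.1°, cos 22.1°) = (-0.37622, 0.92653). K is at the origin and V lies 48.8 along u from K, so V = 48.8·u = (45.215, 18.360). Tangency of A1 to both parallel lines with radius 10.6 puts W and B at K ± 10.6·n: W = (-3.9880, 9.8212), B = (3.9880, -9.8212). Equal radii place E and H the same way about V: E = V + 10.6·n = (41.227, 28.181), H = V − 10.6·n = (49.203, 8.5385). So E.x = 41.227.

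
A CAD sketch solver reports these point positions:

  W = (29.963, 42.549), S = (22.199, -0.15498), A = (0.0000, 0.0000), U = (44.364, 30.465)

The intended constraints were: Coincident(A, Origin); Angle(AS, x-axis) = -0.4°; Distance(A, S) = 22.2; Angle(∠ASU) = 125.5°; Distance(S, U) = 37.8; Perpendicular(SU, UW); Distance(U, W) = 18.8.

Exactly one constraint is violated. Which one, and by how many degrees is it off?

Perpendicular(SU, UW) — off by 4.10°.

A = (0.00, 0.00) ✓; AS at -0.4000° ✓; |AS| = 22.20 ✓; ∠ASU = 125.5° ✓; |SU| = 37.80 ✓; ∠(SU, UW) = 85.90° ✗; |UW| = 18.80 ✓.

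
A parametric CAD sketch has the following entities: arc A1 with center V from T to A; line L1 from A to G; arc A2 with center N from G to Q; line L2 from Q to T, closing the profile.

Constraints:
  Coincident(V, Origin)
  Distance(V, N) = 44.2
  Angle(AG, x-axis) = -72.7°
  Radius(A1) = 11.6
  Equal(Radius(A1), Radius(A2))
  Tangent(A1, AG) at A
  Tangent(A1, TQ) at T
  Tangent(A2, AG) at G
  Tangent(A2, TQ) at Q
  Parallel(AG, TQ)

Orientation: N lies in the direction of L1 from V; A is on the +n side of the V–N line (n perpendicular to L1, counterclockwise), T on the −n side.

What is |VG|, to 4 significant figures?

45.70

Tangency of A1 to both parallel lines with radius 11.6 puts A and T at V ± 11.6·n: A = (11.08, 3.450), T = (-11.08, -3.450). Equal radii place G and Q the same way about N: G = N + 11.6·n = (24.22, -38.75), Q = N − 11.6·n = (2.069, -45.65). Then |VG| = |G − V| = 45.70.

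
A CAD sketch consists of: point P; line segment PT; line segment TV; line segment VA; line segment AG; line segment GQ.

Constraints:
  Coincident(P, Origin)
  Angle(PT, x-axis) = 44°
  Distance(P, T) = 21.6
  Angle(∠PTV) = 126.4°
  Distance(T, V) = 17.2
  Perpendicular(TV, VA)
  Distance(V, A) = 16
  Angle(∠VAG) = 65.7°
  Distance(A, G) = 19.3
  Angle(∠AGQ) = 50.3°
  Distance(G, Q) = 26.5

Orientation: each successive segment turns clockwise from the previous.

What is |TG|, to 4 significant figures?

8.067

P is at the origin; PT runs at 44.0° with length 21.6, so T = (15.54, 15.00). ∠PTV = 126.4° gives TV at -9.600° from the x-axis; with |TV| = 17.2, V = (32.50, 12.14). The perpendicularity gives VA at right angles to TV, so VA runs at -99.60°; with |VA| = 16.0, A = (29.83, -3.640). ∠VAG = 65.7° gives AG at 146.1° from the x-axis; with |AG| = 19.3, G = (13.81, 7.125). Then |TG| = |G − T| = 8.067.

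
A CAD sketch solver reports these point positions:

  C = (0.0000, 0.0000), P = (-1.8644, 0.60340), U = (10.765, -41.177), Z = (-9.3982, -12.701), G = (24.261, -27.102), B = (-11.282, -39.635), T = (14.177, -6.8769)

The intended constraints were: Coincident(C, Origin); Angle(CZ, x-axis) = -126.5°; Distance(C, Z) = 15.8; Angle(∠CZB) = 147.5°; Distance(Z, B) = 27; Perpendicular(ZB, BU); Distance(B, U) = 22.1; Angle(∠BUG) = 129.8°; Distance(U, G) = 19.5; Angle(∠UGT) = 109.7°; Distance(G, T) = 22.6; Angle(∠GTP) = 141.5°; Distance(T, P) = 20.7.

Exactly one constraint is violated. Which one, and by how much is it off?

Distance(T, P) = 20.7 — off by 3.00.

C = (0.00, 0.00) ✓; CZ at -126.5° ✓; |CZ| = 15.80 ✓; ∠CZB = 147.5° ✓; |ZB| = 27.00 ✓; ∠(ZB, BU) = 90.00° ✓; |BU| = 22.10 ✓; ∠BUG = 129.8° ✓; |UG| = 19.50 ✓; ∠UGT = 109.7° ✓; |GT| = 22.60 ✓; ∠GTP = 141.5° ✓; |TP| = 17.70 ✗.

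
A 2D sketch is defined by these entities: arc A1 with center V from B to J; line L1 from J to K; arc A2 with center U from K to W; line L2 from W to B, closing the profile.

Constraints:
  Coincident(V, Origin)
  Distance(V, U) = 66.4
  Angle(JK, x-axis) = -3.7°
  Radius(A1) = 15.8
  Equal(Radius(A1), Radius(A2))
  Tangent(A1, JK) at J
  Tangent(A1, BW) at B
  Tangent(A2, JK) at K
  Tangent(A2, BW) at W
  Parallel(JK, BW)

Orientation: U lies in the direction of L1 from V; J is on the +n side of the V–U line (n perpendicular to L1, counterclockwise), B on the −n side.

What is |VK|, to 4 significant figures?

68.25

Tangency of A1 to both parallel lines with radius 15.8 puts J and B at V ± 15.8·n: J = (1.020, 15.77), B = (-1.020, -15.77). Equal radii place K and W the same way about U: K = U + 15.8·n = (67.28, 11.48), W = U − 15.8·n = (65.24, -20.05). Then |VK| = |K − V| = 68.25.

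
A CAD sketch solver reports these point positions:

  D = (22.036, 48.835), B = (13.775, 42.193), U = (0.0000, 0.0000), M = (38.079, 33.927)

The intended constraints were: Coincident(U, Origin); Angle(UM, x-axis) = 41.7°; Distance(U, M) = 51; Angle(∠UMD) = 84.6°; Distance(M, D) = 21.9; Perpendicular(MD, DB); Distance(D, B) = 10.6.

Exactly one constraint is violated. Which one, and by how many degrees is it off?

Perpendicular(MD, DB) — off by 8.30°.

U = (0.00, 0.00) ✓; UM at 41.70° ✓; |UM| = 51.00 ✓; ∠UMD = 84.60° ✓; |MD| = 21.90 ✓; ∠(MD, DB) = 81.70° ✗; |DB| = 10.60 ✓.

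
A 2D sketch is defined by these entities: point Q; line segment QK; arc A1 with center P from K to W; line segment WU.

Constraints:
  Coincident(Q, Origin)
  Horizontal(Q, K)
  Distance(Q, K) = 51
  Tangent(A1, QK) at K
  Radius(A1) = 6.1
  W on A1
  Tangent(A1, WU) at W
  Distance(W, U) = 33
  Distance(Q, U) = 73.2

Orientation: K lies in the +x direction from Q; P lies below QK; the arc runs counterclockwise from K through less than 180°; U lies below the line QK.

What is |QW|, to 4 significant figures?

46.71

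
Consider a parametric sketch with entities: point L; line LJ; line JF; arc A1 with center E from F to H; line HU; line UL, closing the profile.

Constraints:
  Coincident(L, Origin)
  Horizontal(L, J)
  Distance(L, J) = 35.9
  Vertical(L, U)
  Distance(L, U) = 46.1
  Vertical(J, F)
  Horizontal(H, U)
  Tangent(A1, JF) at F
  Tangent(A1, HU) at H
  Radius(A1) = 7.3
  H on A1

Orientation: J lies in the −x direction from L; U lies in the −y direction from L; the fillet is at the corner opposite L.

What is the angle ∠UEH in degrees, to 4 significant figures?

75.68°

The virtual corner opposite L is at (-35.90, -46.10). Since A1 is tangent to JF there, EF ⟂ JF and A1 meets HU tangentially, so EH is at right angles to HU, with radius 7.3, so the center E sits 7.3 in from both sides at E = (-28.60, -38.80). That places the tangent points at F = (-35.90, -38.80) on JF and H = (-28.60, -46.10) on HU. Then cos ∠UEH = EU·EH / (|EU||EH|), giving 75.68°.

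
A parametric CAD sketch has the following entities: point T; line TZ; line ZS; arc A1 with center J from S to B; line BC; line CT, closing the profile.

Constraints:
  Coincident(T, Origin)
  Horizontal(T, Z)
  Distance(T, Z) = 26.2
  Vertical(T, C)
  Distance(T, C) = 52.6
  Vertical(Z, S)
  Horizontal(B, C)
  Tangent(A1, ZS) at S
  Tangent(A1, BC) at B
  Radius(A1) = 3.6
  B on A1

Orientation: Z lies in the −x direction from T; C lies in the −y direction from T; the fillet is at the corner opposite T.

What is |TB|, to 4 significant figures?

57.25

T is at the origin; T and Z share the same y with |TZ| = 26.2 and Z on the −x side, so Z = (-26.20, 0.000). T and C share the same x with |TC| = 52.6 and C on the −y side, so C = (0.000, -52.60). The virtual corner opposite T is at (-26.20, -52.60). The tangent condition forces JS to be normal to ZS and A1 meets BC tangentially, so JB is at right angles to BC, with radius 3.6, so the center J sits 3.6 in from both sides at J = (-22.60, -49.00). That places the tangent points at S = (-26.20, -49.00) on ZS and B = (-22.60, -52.60) on BC. Then |TB| = |B − T| = 57.25.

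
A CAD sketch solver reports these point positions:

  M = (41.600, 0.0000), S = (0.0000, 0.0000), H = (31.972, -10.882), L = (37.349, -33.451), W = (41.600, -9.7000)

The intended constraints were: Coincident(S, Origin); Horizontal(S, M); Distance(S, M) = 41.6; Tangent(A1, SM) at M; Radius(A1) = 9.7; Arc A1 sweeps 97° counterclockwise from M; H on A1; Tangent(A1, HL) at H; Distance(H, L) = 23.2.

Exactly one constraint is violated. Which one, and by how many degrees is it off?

Tangent(A1, HL) at H — off by 6.40°.

S = (0.00, 0.00) ✓; S.y = 0.00, M.y = 0.00 ✓; |SM| = 41.60 ✓; ∠(WM, MS) = 90.00° ✓; |WM| = 9.700 ✓; bearing(W→H) − bearing(W→M) = 97.00° ✓; |WH| = 9.700 ✓; ∠(WH, HL) = 83.60° ✗; |HL| = 23.20 ✓.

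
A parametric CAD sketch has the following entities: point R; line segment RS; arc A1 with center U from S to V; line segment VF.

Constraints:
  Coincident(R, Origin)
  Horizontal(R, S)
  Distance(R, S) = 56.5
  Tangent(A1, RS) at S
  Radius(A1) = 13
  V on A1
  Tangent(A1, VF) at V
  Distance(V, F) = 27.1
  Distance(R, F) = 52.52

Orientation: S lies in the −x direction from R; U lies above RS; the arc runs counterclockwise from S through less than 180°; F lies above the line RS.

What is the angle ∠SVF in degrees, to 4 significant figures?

141.5°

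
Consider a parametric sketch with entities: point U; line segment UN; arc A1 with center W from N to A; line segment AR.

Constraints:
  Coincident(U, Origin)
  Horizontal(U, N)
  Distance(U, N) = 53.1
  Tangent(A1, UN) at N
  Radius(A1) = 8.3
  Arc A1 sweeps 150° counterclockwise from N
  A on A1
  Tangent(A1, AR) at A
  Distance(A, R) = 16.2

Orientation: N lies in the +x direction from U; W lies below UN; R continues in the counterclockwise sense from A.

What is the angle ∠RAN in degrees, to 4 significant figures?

105.0°

U is at the origin; UN is horizontal with |UN| = 53.1 and N on the +x side, so N = (53.10, 0.000). Tangency of A1 to UN means the radius WN is perpendicular to UN, so W = N + (0, -8.3) = (53.10, -8.300). On A1, N sits at bearing 90° from W; a 150° counterclockwise sweep puts A at bearing 240°, so A = W + 8.3·(cos 240°, sin 240°) = (48.95, -15.49). Tangency of A1 to AR means the radius WA is perpendicular to AR, so AR runs along (−sin 240°, cos 240°); with |AR| = 16.2, R = (62.98, -23.59). Then cos ∠RAN = AR·AN / (|AR||AN|), giving 105.0°.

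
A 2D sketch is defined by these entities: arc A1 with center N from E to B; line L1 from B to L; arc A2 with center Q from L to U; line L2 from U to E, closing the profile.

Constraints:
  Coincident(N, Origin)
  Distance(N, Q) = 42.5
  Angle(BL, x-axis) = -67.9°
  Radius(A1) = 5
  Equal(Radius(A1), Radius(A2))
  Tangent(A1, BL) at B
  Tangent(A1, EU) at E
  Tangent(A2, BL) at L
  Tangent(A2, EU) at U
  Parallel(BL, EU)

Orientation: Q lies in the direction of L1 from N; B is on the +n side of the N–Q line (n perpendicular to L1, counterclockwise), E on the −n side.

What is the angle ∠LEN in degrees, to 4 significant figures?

76.76°

The slot axis is L1's direction at -67.9°, so u = (cos -67.9°, sin -67.9°) = (0.3762, -0.9265) and n = (−sin -67.9°, cos -67.9°) = (0.9265, 0.3762). N is at the origin and Q lies 42.5 along u from N, so Q = 42.5·u = (15.99, -39.38). Tangency of A1 to both parallel lines with radius 5.0 puts B and E at N ± 5.0·n: B = (4.633, 1.881), E = (-4.633, -1.881). Equal radii place L and U the same way about Q: L = Q + 5.0·n = (20.62, -37.50), U = Q − 5.0·n = (11.36, -41.26). Then cos ∠LEN = EL·EN / (|EL||EN|), giving 76.76°.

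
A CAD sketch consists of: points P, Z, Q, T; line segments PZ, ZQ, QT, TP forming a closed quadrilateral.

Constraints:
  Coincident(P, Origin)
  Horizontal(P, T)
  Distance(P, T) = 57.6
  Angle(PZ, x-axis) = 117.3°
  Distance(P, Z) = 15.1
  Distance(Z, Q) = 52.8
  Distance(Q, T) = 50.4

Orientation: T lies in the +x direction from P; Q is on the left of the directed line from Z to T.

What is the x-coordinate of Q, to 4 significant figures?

35.26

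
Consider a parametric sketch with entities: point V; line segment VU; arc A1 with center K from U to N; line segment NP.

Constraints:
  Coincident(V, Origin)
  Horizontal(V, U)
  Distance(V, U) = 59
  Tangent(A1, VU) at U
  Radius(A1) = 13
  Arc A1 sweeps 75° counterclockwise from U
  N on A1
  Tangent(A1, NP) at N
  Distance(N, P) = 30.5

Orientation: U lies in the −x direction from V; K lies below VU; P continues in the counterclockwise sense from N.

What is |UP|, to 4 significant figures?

44.12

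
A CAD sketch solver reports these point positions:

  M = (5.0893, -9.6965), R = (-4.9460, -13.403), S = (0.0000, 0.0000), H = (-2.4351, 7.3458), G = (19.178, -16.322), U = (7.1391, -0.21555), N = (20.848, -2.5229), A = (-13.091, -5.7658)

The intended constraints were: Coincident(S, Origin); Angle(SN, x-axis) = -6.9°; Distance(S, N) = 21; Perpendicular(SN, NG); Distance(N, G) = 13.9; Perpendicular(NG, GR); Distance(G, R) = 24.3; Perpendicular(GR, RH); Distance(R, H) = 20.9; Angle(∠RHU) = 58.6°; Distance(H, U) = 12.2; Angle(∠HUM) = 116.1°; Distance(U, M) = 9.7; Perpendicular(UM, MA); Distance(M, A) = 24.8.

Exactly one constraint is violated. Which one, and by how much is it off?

Distance(M, A) = 24.8 — off by 6.20.

S = (0.00, 0.00) ✓; SN at -6.900° ✓; |SN| = 21.00 ✓; ∠(SN, NG) = 90.00° ✓; |NG| = 13.90 ✓; ∠(NG, GR) = 90.00° ✓; |GR| = 24.30 ✓; ∠(GR, RH) = 90.00° ✓; |RH| = 20.90 ✓; ∠RHU = 58.60° ✓; |HU| = 12.20 ✓; ∠HUM = 116.1° ✓; |UM| = 9.700 ✓; ∠(UM, MA) = 90.00° ✓; |MA| = 18.60 ✗.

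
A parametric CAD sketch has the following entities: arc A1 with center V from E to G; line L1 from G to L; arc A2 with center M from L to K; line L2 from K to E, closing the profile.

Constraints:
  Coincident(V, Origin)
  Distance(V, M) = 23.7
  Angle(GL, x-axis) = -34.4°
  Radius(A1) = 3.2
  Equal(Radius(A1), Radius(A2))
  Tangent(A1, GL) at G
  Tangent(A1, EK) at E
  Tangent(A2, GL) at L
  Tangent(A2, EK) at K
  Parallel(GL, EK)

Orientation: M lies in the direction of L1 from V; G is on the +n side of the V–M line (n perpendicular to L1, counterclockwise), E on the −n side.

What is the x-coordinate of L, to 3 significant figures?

21.4

The slot axis is L1's direction at -34.4°, so u = (cos -34.4°, sin -34.4°) = (0.825, -0.565) and n = (−sin -34.4°, cos -34.4°) = (0.565, 0.825). V is at the origin and M lies 23.7 along u from V, so M = 23.7·u = (19.6, -13.4). Tangency of A1 to both parallel lines with radius 3.2 puts G and E at V ± 3.2·n: G = (1.81, 2.64), E = (-1.81, -2.64). Equal radii place L and K the same way about M: L = M + 3.2·n = (21.4, -10.7), K = M − 3.2·n = (17.7, -16.0). So L.x = 21.4.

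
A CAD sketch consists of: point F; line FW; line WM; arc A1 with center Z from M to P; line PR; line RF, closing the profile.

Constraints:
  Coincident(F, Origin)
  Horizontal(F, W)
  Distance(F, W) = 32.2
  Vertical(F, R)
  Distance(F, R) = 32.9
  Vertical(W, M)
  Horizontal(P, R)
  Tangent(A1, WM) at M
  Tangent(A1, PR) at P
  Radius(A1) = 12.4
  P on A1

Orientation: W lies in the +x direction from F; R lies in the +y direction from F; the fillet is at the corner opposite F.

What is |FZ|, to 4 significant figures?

28.50

FR is vertical with |FR| = 32.9 and R on the +y side, so R = (0.000, 32.90). The virtual corner opposite F is at (32.20, 32.90). A1 meets WM tangentially, so ZM is at right angles to WM and the tangent condition forces ZP to be normal to PR, with radius 12.4, so the center Z sits 12.4 in from both sides at Z = (19.80, 20.50). Then |FZ| = |Z − F| = 28.50.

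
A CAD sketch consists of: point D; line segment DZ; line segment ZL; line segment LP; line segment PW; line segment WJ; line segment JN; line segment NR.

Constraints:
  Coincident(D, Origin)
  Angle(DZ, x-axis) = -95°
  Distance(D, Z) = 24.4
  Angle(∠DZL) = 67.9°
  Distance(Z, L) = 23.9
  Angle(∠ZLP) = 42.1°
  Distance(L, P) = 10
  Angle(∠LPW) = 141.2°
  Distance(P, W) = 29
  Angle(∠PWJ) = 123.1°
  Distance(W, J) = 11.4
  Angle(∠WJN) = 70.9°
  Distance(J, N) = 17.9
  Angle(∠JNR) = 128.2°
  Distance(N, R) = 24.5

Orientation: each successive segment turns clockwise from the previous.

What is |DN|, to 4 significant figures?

30.88

D is at the origin; DZ runs at -95.0° with length 24.4, so Z = (-2.127, -24.31). ∠DZL = 67.9° gives ZL at 152.9° from the x-axis; with |ZL| = 23.9, L = (-23.40, -13.42). ∠ZLP = 42.1° gives LP at 15.00° from the x-axis; with |LP| = 10.0, P = (-13.74, -10.83). ∠LPW = 141.2° gives PW at -23.80° from the x-axis; with |PW| = 29.0, W = (12.79, -22.53). ∠PWJ = 123.1° gives WJ at -80.70° from the x-axis; with |WJ| = 11.4, J = (14.63, -33.78). ∠WJN = 70.9° gives JN at 170.2° from the x-axis; with |JN| = 17.9, N = (-3.006, -30.74). Then |DN| = |N − D| = 30.88.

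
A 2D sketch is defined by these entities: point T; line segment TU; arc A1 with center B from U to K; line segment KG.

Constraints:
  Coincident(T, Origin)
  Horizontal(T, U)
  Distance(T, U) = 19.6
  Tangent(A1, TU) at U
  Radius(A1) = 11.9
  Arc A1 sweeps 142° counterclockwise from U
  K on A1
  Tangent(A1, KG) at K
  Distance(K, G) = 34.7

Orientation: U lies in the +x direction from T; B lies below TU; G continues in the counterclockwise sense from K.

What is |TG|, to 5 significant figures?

58.205

T is at the origin; T and U share the same y with |TU| = 19.6 and U on the +x side, so U = (19.600, 0.0000). Since A1 is tangent to TU there, BU ⟂ TU, so B = U + (0, -11.9) = (19.600, -11.900). On A1, U sits at bearing 90° from B; a 142° counterclockwise sweep puts K at bearing 232°, so K = B + 11.9·(cos 232°, sin 232°) = (12.274, -21.277). The tangent condition forces BK to be normal to KG, so KG runs along (−sin 232°, cos 232°); with |KG| = 34.7, G = (39.618, -42.641). Then |TG| = |G − T| = 58.205.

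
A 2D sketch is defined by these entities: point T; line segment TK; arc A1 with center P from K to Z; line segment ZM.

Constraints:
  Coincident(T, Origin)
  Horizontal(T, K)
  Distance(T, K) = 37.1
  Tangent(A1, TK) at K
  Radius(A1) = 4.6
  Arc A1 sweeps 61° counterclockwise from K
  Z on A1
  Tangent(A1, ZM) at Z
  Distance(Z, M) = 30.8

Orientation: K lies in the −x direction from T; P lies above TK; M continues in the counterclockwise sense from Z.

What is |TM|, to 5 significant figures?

34.470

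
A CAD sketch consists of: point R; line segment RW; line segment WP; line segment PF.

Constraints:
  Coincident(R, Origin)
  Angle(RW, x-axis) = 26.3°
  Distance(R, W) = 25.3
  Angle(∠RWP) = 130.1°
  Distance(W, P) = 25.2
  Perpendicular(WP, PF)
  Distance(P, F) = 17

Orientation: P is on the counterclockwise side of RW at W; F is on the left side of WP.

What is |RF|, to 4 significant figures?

41.56

R is at the origin; RW runs at 26.3° with length 25.3, so W = 25.3·(cos 26.3°, sin 26.3°) = (22.68, 11.21). ∠RWP = 130.1°, so WP runs at 26.3° + (180° − 130.1°) = 76.20° from the x-axis; with |WP| = 25.2, P = W + 25.2·(cos 76.20°, sin 76.20°) = (28.69, 35.68). WP is perpendicular to PF; with |PF| = 17.0 on the left of WP, F = P + 17.0·(-0.9711, 0.2385) = (12.18, 39.74). Then |RF| = |F − R| = 41.56.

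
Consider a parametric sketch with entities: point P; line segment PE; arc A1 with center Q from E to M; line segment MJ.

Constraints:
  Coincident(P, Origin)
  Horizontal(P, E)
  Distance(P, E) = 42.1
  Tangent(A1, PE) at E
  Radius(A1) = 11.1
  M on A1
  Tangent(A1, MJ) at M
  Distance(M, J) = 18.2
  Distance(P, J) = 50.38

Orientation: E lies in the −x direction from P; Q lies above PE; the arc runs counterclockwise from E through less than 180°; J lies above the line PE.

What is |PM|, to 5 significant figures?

35.339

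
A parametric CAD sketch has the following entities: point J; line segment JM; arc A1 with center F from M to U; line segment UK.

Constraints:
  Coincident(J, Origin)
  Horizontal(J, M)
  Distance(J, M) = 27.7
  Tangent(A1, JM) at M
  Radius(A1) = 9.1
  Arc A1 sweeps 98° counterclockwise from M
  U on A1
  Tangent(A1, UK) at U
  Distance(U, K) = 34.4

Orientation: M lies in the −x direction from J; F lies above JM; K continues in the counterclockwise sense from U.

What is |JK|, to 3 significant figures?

50.3

On A1, M sits at bearing -90° from F; a 98° counterclockwise sweep puts U at bearing 8°, so U = F + 9.1·(cos 8°, sin 8°) = (-18.7, 10.4). Tangency of A1 to UK means the radius FU is perpendicular to UK, so UK runs along (−sin 8°, cos 8°); with |UK| = 34.4, K = (-23.5, 44.4). Then |JK| = |K − J| = 50.3.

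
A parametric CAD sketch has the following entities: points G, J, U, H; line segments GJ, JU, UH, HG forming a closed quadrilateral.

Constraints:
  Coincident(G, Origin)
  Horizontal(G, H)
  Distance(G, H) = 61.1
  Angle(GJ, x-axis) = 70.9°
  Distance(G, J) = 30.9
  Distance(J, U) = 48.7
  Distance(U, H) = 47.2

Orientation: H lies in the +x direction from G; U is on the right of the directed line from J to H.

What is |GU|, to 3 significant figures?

26.0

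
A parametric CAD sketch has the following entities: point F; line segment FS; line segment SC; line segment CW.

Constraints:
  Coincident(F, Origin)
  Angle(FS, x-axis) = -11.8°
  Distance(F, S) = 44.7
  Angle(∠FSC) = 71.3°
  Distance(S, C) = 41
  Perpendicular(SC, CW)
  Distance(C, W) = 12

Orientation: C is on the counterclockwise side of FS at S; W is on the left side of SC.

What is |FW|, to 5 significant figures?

40.395

F is at the origin; FS runs at -11.8° with length 44.7, so S = 44.7·(cos -11.8°, sin -11.8°) = (43.755, -9.1410). ∠FSC = 71.3°, so SC runs at -11.8° + (180° − 71.3°) = 96.900° from the x-axis; with |SC| = 41.0, C = S + 41.0·(cos 96.900°, sin 96.900°) = (38.830, 31.562). The perpendicularity gives CW at right angles to SC; with |CW| = 12.0 on the left of SC, W = C + 12.0·(-0.99276, -0.12014) = (26.917, 30.120). Then |FW| = |W − F| = 40.395.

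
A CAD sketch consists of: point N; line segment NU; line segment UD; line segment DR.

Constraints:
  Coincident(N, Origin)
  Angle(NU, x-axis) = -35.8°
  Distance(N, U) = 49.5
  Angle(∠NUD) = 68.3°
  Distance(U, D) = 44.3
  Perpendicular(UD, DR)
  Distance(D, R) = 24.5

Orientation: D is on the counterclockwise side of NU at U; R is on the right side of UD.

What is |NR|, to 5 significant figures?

75.133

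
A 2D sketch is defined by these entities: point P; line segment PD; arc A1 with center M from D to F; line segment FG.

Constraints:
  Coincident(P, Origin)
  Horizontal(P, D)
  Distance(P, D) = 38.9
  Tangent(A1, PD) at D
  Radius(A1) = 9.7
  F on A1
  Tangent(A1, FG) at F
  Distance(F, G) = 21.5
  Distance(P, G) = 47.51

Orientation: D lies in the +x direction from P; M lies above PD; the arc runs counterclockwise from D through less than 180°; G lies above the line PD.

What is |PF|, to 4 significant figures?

49.25

Checks: |MF| = 9.700 ✓; ∠(MF, FG) = 90.00° ✓; |FG| = 21.50 ✓; |PG| = 47.51 ✓.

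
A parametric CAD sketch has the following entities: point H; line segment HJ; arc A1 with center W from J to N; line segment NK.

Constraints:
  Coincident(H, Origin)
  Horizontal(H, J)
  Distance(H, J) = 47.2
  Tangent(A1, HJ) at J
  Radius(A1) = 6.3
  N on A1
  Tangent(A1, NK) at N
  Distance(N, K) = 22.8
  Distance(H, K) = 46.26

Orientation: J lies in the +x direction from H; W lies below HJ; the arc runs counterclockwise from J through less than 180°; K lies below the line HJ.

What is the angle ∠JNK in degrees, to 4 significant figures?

140.0°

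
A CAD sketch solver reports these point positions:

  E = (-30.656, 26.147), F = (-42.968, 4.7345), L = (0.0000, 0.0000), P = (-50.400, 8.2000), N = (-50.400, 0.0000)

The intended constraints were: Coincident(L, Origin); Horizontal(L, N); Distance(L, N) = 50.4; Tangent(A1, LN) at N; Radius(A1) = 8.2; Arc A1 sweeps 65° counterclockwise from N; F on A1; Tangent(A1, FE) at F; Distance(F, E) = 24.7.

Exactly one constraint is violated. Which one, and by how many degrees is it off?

Tangent(A1, FE) at F — off by 4.90°.

L = (0.00, 0.00) ✓; L.y = 0.00, N.y = 0.00 ✓; |LN| = 50.40 ✓; ∠(PN, NL) = 90.00° ✓; |PN| = 8.200 ✓; bearing(P→F) − bearing(P→N) = 65.00° ✓; |PF| = 8.200 ✓; ∠(PF, FE) = 94.90° ✗; |FE| = 24.70 ✓.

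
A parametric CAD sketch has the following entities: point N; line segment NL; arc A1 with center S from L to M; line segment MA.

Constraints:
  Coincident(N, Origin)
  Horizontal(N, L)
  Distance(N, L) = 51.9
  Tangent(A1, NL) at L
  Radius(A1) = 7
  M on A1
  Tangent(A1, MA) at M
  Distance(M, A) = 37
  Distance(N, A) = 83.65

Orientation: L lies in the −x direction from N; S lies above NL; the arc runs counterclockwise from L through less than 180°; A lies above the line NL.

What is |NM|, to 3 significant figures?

48.9

Checks: ∠(SL, LN) = 90.00° ✓; |SL| = 7.000 ✓; |SM| = 7.000 ✓; ∠(SM, MA) = 90.00° ✓; |MA| = 37.00 ✓; |NA| = 83.65 ✓.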